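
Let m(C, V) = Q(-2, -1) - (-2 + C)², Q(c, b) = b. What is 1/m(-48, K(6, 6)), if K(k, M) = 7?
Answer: -1/2501 ≈ -0.00039984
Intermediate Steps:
m(C, V) = -1 - (-2 + C)²
1/m(-48, K(6, 6)) = 1/(-1 - (-2 - 48)²) = 1/(-1 - 1*(-50)²) = 1/(-1 - 1*2500) = 1/(-1 - 2500) = 1/(-2501) = -1/2501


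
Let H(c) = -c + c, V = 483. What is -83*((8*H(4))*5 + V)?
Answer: -40089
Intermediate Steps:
H(c) = 0
-83*((8*H(4))*5 + V) = -83*((8*0)*5 + 483) = -83*(0*5 + 483) = -83*(0 + 483) = -83*483 = -40089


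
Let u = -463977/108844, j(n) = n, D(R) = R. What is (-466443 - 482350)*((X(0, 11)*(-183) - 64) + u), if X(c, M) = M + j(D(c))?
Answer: 214932891461245/108844 ≈ 1.9747e+9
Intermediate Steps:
X(c, M) = M + c
u = -463977/108844 (u = -463977*1/108844 = -463977/108844 ≈ -4.2628)
(-466443 - 482350)*((X(0, 11)*(-183) - 64) + u) = (-466443 - 482350)*(((11 + 0)*(-183) - 64) - 463977/108844) = -948793*((11*(-183) - 64) - 463977/108844) = -948793*((-2013 - 64) - 463977/108844) = -948793*(-2077 - 463977/108844) = -948793*(-226532965/108844) = 214932891461245/108844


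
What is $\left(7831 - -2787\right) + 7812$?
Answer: $18430$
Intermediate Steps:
$\left(7831 - -2787\right) + 7812 = \left(7831 + 2787\right) + 7812 = 10618 + 7812 = 18430$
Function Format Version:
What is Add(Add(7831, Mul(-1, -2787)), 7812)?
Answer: 18430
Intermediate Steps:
Add(Add(7831, Mul(-1, -2787)), 7812) = Add(Add(7831, 2787), 7812) = Add(10618, 7812) = 18430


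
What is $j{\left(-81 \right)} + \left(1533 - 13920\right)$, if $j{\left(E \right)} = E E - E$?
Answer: $-5745$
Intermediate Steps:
$j{\left(E \right)} = E^{2} - E$
$j{\left(-81 \right)} + \left(1533 - 13920\right) = - 81 \left(-1 - 81\right) + \left(1533 - 13920\right) = \left(-81\right) \left(-82\right) + \left(1533 - 13920\right) = 6642 - 12387 = -5745$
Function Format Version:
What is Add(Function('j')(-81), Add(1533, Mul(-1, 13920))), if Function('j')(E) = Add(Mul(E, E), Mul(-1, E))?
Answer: -5745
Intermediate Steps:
Function('j')(E) = Add(Pow(E, 2), Mul(-1, E))
Add(Function('j')(-81), Add(1533, Mul(-1, 13920))) = Add(Mul(-81, Add(-1, -81)), Add(1533, Mul(-1, 13920))) = Add(Mul(-81, -82), Add(1533, -13920)) = Add(6642, -12387) = -5745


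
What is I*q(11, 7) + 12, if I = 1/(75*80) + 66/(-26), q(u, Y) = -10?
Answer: 291587/7800 ≈ 37.383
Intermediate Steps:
I = -197987/78000 (I = (1/75)*(1/80) + 66*(-1/26) = 1/6000 - 33/13 = -197987/78000 ≈ -2.5383)
I*q(11, 7) + 12 = -197987/78000*(-10) + 12 = 197987/7800 + 12 = 291587/7800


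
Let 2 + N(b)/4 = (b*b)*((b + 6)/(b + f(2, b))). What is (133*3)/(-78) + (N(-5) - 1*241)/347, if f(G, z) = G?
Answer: -160475/27066 ≈ -5.9290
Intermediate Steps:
N(b) = -8 + 4*b²*(6 + b)/(2 + b) (N(b) = -8 + 4*((b*b)*((b + 6)/(b + 2))) = -8 + 4*(b²*((6 + b)/(2 + b))) = -8 + 4*(b²*(6 + b)/(2 + b)) = -8 + 4*b²*(6 + b)/(2 + b))
(133*3)/(-78) + (N(-5) - 1*241)/347 = (133*3)/(-78) + (4*(-4 + (-5)³ - 2*(-5) + 6*(-5)²)/(2 - 5) - 1*241)/347 = 399*(-1/78) + (4*(-4 - 125 + 10 + 6*25)/(-3) - 241)*(1/347) = -133/26 + (4*(-⅓)*(-4 - 125 + 10 + 150) - 241)*(1/347) = -133/26 + (4*(-⅓)*31 - 241)*(1/347) = -133/26 + (-124/3 - 241)*(1/347) = -133/26 - 847/3*1/347 = -133/26 - 847/1041 = -160475/27066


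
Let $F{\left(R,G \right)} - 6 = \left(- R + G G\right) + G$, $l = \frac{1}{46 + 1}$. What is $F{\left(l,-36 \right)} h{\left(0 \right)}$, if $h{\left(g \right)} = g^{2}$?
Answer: $0$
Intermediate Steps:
$l = \frac{1}{47} \approx 0.021277$
$F{\left(R,G \right)} = 6 + G + G^{2} - R$ ($F{\left(R,G \right)} = 6 + \left(\left(- R + G G\right) + G\right) = 6 + \left(\left(- R + G^{2}\right) + G\right) = 6 + \left(\left(G^{2} - R\right) + G\right) = 6 + \left(G + G^{2} - R\right) = 6 + G + G^{2} - R$)
$F{\left(l,-36 \right)} h{\left(0 \right)} = \left(6 - 36 + \left(-36\right)^{2} - \frac{1}{47}\right) 0^{2} = \left(6 - 36 + 1296 - \frac{1}{47}\right) 0 = \frac{59501}{47} \cdot 0 = 0$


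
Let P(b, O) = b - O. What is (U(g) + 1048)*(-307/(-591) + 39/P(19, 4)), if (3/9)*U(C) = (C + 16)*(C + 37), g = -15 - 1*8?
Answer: 6950372/2955 ≈ 2352.1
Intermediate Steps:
g = -23 (g = -15 - 8 = -23)
U(C) = 3*(16 + C)*(37 + C) (U(C) = 3*((C + 16)*(C + 37)) = 3*((16 + C)*(37 + C)) = 3*(16 + C)*(37 + C))
(U(g) + 1048)*(-307/(-591) + 39/P(19, 4)) = ((1776 + 3*(-23)² + 159*(-23)) + 1048)*(-307/(-591) + 39/(19 - 1*4)) = ((1776 + 3*529 - 3657) + 1048)*(-307*(-1/591) + 39/(19 - 4)) = ((1776 + 1587 - 3657) + 1048)*(307/591 + 39/15) = (-294 + 1048)*(307/591 + 39*(1/15)) = 754*(307/591 + 13/5) = 754*(9218/2955) = 6950372/2955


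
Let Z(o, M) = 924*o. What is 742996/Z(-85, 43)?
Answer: -185749/19635 ≈ -9.4601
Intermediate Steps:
742996/Z(-85, 43) = 742996/((924*(-85))) = 742996/(-78540) = 742996*(-1/78540) = -185749/19635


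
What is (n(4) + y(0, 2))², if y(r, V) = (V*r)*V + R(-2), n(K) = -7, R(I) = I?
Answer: 81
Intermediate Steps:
y(r, V) = -2 + r*V² (y(r, V) = (V*r)*V - 2 = r*V² - 2 = -2 + r*V²)
(n(4) + y(0, 2))² = (-7 + (-2 + 0*2²))² = (-7 + (-2 + 0*4))² = (-7 + (-2 + 0))² = (-7 - 2)² = (-9)² = 81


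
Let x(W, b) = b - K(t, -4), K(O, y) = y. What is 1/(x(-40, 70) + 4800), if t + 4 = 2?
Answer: 1/4874 ≈ 0.00020517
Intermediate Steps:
t = -2 (t = -4 + 2 = -2)
x(W, b) = 4 + b (x(W, b) = b - 1*(-4) = b + 4 = 4 + b)
1/(x(-40, 70) + 4800) = 1/((4 + 70) + 4800) = 1/(74 + 4800) = 1/4874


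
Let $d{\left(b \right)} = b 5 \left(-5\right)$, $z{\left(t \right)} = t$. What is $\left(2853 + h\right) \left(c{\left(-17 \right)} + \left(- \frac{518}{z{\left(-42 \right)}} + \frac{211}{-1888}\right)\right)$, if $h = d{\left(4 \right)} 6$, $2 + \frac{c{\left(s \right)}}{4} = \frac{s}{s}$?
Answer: $\frac{34971817}{1888} \approx 18523.0$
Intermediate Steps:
$d{\left(b \right)} = - 25 b$ ($d{\left(b \right)} = 5 b \left(-5\right) = - 25 b$)
$c{\left(s \right)} = -4$ ($c{\left(s \right)} = -8 + 4 \frac{s}{s} = -8 + 4 \cdot 1 = -8 + 4 = -4$)
$h = -600$ ($h = \left(-25\right) 4 \cdot 6 = \left(-100\right) 6 = -600$)
$\left(2853 + h\right) \left(c{\left(-17 \right)} + \left(- \frac{518}{z{\left(-42 \right)}} + \frac{211}{-1888}\right)\right) = \left(2853 - 600\right) \left(-4 + \left(- \frac{518}{-42} + \frac{211}{-1888}\right)\right) = 2253 \left(-4 + \left(\left(-518\right) \left(- \frac{1}{42}\right) + 211 \left(- \frac{1}{1888}\right)\right)\right) = 2253 \left(-4 + \left(\frac{37}{3} - \frac{211}{1888}\right)\right) = 2253 \left(-4 + \frac{69223}{5664}\right) = 2253 \cdot \frac{46567}{5664} = \frac{34971817}{1888}$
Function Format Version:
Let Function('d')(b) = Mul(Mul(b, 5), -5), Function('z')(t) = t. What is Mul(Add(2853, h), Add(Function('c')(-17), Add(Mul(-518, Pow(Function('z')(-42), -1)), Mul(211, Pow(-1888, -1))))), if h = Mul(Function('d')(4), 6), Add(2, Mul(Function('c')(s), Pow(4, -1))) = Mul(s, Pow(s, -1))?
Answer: Rational(34971817, 1888) ≈ 18523.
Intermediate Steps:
Function('d')(b) = Mul(-25, b) (Function('d')(b) = Mul(Mul(5, b), -5) = Mul(-25, b))
Function('c')(s) = -4 (Function('c')(s) = Add(-8, Mul(4, Mul(s, Pow(s, -1)))) = Add(-8, Mul(4, 1)) = Add(-8, 4) = -4)
h = -600 (h = Mul(Mul(-25, 4), 6) = Mul(-100, 6) = -600)
Mul(Add(2853, h), Add(Function('c')(-17), Add(Mul(-518, Pow(Function('z')(-42), -1)), Mul(211, Pow(-1888, -1))))) = Mul(Add(2853, -600), Add(-4, Add(Mul(-518, Pow(-42, -1)), Mul(211, Pow(-1888, -1))))) = Mul(2253, Add(-4, Add(Mul(-518, Rational(-1, 42)), Mul(211, Rational(-1, 1888))))) = Mul(2253, Add(-4, Add(Rational(37, 3), Rational(-211, 1888)))) = Mul(2253, Add(-4, Rational(69223, 5664))) = Mul(2253, Rational(46567, 5664)) = Rational(34971817, 1888)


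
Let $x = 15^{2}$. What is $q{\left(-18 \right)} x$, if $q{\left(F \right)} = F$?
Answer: $-4050$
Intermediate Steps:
$x = 225$
$q{\left(-18 \right)} x = \left(-18\right) 225 = -4050$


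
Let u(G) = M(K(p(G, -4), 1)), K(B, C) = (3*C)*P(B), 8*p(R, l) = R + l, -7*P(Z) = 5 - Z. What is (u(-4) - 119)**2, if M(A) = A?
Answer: 724201/49 ≈ 14780.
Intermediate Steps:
P(Z) = -5/7 + Z/7 (P(Z) = -(5 - Z)/7 = -5/7 + Z/7)
p(R, l) = R/8 + l/8 (p(R, l) = (R + l)/8 = R/8 + l/8)
K(B, C) = 3*C*(-5/7 + B/7) (K(B, C) = (3*C)*(-5/7 + B/7) = 3*C*(-5/7 + B/7))
u(G) = -33/14 + 3*G/56 (u(G) = (3/7)*1*(-5 + (G/8 + (1/8)*(-4))) = (3/7)*1*(-5 + (G/8 - 1/2)) = (3/7)*1*(-5 + (-1/2 + G/8)) = (3/7)*1*(-11/2 + G/8) = -33/14 + 3*G/56)
(u(-4) - 119)**2 = ((-33/14 + (3/56)*(-4)) - 119)**2 = ((-33/14 - 3/14) - 119)**2 = (-18/7 - 119)**2 = (-851/7)**2 = 724201/49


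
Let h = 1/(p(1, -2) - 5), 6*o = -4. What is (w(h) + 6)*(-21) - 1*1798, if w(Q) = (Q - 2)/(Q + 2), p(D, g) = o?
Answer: -58867/31 ≈ -1898.9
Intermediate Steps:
o = -⅔ (o = (⅙)*(-4) = -⅔ ≈ -0.66667)
p(D, g) = -⅔
h = -3/17 (h = 1/(-⅔ - 5) = 1/(-17/3) = -3/17 ≈ -0.17647)
w(Q) = (-2 + Q)/(2 + Q)
(w(h) + 6)*(-21) - 1*1798 = ((-2 - 3/17)/(2 - 3/17) + 6)*(-21) - 1*1798 = (-37/17/(31/17) + 6)*(-21) - 1798 = ((17/31)*(-37/17) + 6)*(-21) - 1798 = (-37/31 + 6)*(-21) - 1798 = (149/31)*(-21) - 1798 = -3129/31 - 1798 = -58867/31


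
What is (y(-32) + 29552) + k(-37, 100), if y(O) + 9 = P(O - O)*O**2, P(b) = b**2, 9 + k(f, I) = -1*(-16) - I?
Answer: 29450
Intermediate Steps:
k(f, I) = 7 - I (k(f, I) = -9 + (-1*(-16) - I) = -9 + (16 - I) = 7 - I)
y(O) = -9 (y(O) = -9 + (O - O)**2*O**2 = -9 + 0**2*O**2 = -9 + 0*O**2 = -9 + 0 = -9)
(y(-32) + 29552) + k(-37, 100) = (-9 + 29552) + (7 - 1*100) = 29543 + (7 - 100) = 29543 - 93 = 29450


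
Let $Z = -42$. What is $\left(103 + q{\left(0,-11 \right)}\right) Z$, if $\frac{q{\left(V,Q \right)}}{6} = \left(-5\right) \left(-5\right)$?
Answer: $-10626$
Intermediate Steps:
$q{\left(V,Q \right)} = 150$ ($q{\left(V,Q \right)} = 6 \left(\left(-5\right) \left(-5\right)\right) = 6 \cdot 25 = 150$)
$\left(103 + q{\left(0,-11 \right)}\right) Z = \left(103 + 150\right) \left(-42\right) = 253 \left(-42\right) = -10626$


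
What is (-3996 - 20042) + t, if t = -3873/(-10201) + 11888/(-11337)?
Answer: -2780041701293/115648737 ≈ -24039.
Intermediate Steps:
t = -77361287/115648737 (t = -3873*(-1/10201) + 11888*(-1/11337) = 3873/10201 - 11888/11337 = -77361287/115648737 ≈ -0.66893)
(-3996 - 20042) + t = (-3996 - 20042) - 77361287/115648737 = -24038 - 77361287/115648737 = -2780041701293/115648737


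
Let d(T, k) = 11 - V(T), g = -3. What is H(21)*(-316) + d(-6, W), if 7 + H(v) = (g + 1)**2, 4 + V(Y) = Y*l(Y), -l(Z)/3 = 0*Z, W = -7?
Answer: 963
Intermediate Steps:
l(Z) = 0 (l(Z) = -0*Z = -3*0 = 0)
V(Y) = -4 (V(Y) = -4 + Y*0 = -4 + 0 = -4)
H(v) = -3 (H(v) = -7 + (-3 + 1)**2 = -7 + (-2)**2 = -7 + 4 = -3)
d(T, k) = 15 (d(T, k) = 11 - 1*(-4) = 11 + 4 = 15)
H(21)*(-316) + d(-6, W) = -3*(-316) + 15 = 948 + 15 = 963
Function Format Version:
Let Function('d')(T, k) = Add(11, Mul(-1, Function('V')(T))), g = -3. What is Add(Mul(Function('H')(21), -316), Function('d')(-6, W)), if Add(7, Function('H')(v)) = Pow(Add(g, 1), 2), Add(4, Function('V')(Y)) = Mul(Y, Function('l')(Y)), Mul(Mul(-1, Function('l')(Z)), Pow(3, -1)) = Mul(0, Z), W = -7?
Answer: 963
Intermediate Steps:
Function('l')(Z) = 0 (Function('l')(Z) = Mul(-3, Mul(0, Z)) = Mul(-3, 0) = 0)
Function('V')(Y) = -4 (Function('V')(Y) = Add(-4, Mul(Y, 0)) = Add(-4, 0) = -4)
Function('H')(v) = -3 (Function('H')(v) = Add(-7, Pow(Add(-3, 1), 2)) = Add(-7, Pow(-2, 2)) = Add(-7, 4) = -3)
Function('d')(T, k) = 15 (Function('d')(T, k) = Add(11, Mul(-1, -4)) = Add(11, 4) = 15)
Add(Mul(Function('H')(21), -316), Function('d')(-6, W)) = Add(Mul(-3, -316), 15) = Add(948, 15) = 963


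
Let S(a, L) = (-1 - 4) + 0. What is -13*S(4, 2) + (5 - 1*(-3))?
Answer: 73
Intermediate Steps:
S(a, L) = -5 (S(a, L) = -5 + 0 = -5)
-13*S(4, 2) + (5 - 1*(-3)) = -13*(-5) + (5 - 1*(-3)) = 65 + (5 + 3) = 65 + 8 = 73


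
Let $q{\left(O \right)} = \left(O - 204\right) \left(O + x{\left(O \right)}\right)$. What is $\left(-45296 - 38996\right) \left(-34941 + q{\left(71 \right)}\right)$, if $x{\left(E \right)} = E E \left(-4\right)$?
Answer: $-222314080976$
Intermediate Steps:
$x{\left(E \right)} = - 4 E^{2}$ ($x{\left(E \right)} = E^{2} \left(-4\right) = - 4 E^{2}$)
$q{\left(O \right)} = \left(-204 + O\right) \left(O - 4 O^{2}\right)$ ($q{\left(O \right)} = \left(O - 204\right) \left(O - 4 O^{2}\right) = \left(-204 + O\right) \left(O - 4 O^{2}\right)$)
$\left(-45296 - 38996\right) \left(-34941 + q{\left(71 \right)}\right) = \left(-45296 - 38996\right) \left(-34941 + 71 \left(-204 - 4 \cdot 71^{2} + 817 \cdot 71\right)\right) = - 84292 \left(-34941 + 71 \left(-204 - 20164 + 58007\right)\right) = - 84292 \left(-34941 + 71 \cdot 37639\right) = - 84292 \left(-34941 + 2672369\right) = \left(-84292\right) 2637428 = -222314080976$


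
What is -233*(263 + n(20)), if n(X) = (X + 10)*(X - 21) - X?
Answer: -49629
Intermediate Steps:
n(X) = -X + (-21 + X)*(10 + X) (n(X) = (10 + X)*(-21 + X) - X = (-21 + X)*(10 + X) - X = -X + (-21 + X)*(10 + X))
-233*(263 + n(20)) = -233*(263 + (-210 + 20² - 12*20)) = -233*(263 + (-210 + 400 - 240)) = -233*(263 - 50) = -233*213 = -49629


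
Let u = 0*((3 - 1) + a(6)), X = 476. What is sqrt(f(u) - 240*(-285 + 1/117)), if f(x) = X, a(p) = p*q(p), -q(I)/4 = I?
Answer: 2*sqrt(26189319)/39 ≈ 262.44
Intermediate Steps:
q(I) = -4*I
a(p) = -4*p**2 (a(p) = p*(-4*p) = -4*p**2)
u = 0 (u = 0*((3 - 1) - 4*6**2) = 0*(2 - 4*36) = 0*(2 - 144) = 0*(-142) = 0)
f(x) = 476
sqrt(f(u) - 240*(-285 + 1/117)) = sqrt(476 - 240*(-285 + 1/117)) = sqrt(476 - 240*(-33344/117)) = sqrt(476 + 2667520/39) = sqrt(2686084/39) = 2*sqrt(26189319)/39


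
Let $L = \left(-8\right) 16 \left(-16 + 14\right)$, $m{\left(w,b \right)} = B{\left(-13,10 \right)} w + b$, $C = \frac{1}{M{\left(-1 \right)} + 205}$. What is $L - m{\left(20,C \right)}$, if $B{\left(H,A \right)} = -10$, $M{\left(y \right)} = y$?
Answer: $\frac{93023}{204} \approx 456.0$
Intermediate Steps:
$C = \frac{1}{204}$ ($C = \frac{1}{-1 + 205} = \frac{1}{204} \approx 0.004902$)
$m{\left(w,b \right)} = b - 10 w$ ($m{\left(w,b \right)} = - 10 w + b = b - 10 w$)
$L = 256$ ($L = \left(-128\right) \left(-2\right) = 256$)
$L - m{\left(20,C \right)} = 256 - \left(\frac{1}{204} - 200\right) = 256 - - \frac{40799}{204} = 256 + \frac{40799}{204} = \frac{93023}{204}$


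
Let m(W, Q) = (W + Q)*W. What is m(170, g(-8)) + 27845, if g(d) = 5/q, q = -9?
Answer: 509855/9 ≈ 56651.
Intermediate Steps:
g(d) = -5/9 (g(d) = 5/(-9) = 5*(-1/9) = -5/9)
m(W, Q) = W*(Q + W) (m(W, Q) = (Q + W)*W = W*(Q + W))
m(170, g(-8)) + 27845 = 170*(-5/9 + 170) + 27845 = 170*(1525/9) + 27845 = 259250/9 + 27845 = 509855/9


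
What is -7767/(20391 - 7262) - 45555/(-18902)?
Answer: 451279761/248164358 ≈ 1.8185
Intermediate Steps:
-7767/(20391 - 7262) - 45555/(-18902) = -7767/13129 - 45555*(-1/18902) = -7767*1/13129 + 45555/18902 = -7767/13129 + 45555/18902 = 451279761/248164358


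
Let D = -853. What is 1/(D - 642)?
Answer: -1/1495 ≈ -0.00066890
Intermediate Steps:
1/(D - 642) = 1/(-853 - 642) = 1/(-1495) = -1/1495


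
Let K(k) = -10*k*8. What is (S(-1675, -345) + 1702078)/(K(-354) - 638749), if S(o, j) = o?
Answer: -1700403/610429 ≈ -2.7856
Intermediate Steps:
K(k) = -80*k
(S(-1675, -345) + 1702078)/(K(-354) - 638749) = (-1675 + 1702078)/(-80*(-354) - 638749) = 1700403/(28320 - 638749) = 1700403/(-610429) = 1700403*(-1/610429) = -1700403/610429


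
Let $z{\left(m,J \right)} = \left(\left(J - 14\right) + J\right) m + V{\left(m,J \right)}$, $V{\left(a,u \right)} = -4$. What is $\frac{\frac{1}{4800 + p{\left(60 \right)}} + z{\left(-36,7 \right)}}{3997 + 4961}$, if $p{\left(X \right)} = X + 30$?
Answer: $- \frac{19559}{43804620} \approx -0.00044651$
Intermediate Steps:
$p{\left(X \right)} = 30 + X$
$z{\left(m,J \right)} = -4 + m \left(-14 + 2 J\right)$ ($z{\left(m,J \right)} = \left(\left(J - 14\right) + J\right) m - 4 = \left(\left(-14 + J\right) + J\right) m - 4 = \left(-14 + 2 J\right) m - 4 = m \left(-14 + 2 J\right) - 4 = -4 + m \left(-14 + 2 J\right)$)
$\frac{\frac{1}{4800 + p{\left(60 \right)}} + z{\left(-36,7 \right)}}{3997 + 4961} = \frac{\frac{1}{4800 + \left(30 + 60\right)} - \left(-500 + 504\right)}{3997 + 4961} = \frac{\frac{1}{4800 + 90} - 4}{8958} = \left(\frac{1}{4890} - 4\right) \frac{1}{8958} = \left(- \frac{19559}{4890}\right) \frac{1}{8958} = - \frac{19559}{43804620}$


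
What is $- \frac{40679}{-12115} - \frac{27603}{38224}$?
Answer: $\frac{1220503751}{463083760} \approx 2.6356$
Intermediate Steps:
$- \frac{40679}{-12115} - \frac{27603}{38224} = \left(-40679\right) \left(- \frac{1}{12115}\right) - \frac{27603}{38224} = \frac{40679}{12115} - \frac{27603}{38224} = \frac{1220503751}{463083760}$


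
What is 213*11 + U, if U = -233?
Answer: 2110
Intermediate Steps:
213*11 + U = 213*11 - 233 = 2343 - 233 = 2110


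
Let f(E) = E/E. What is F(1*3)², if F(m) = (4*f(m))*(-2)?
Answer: 64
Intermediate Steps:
f(E) = 1
F(m) = -8 (F(m) = (4*1)*(-2) = 4*(-2) = -8)
F(1*3)² = (-8)² = 64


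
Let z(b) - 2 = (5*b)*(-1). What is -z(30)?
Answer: 148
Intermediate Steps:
z(b) = 2 - 5*b (z(b) = 2 + (5*b)*(-1) = 2 - 5*b)
-z(30) = -(2 - 5*30) = -(2 - 150) = -1*(-148) = 148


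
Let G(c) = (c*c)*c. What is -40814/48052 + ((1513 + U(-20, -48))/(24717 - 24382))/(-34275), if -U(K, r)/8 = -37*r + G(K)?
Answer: -47109675761/55173907050 ≈ -0.85384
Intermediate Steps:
G(c) = c**3 (G(c) = c**2*c = c**3)
U(K, r) = -8*K**3 + 296*r (U(K, r) = -8*(-37*r + K**3) = -8*(K**3 - 37*r) = -8*K**3 + 296*r)
-40814/48052 + ((1513 + U(-20, -48))/(24717 - 24382))/(-34275) = -40814/48052 + ((1513 + (-8*(-20)**3 + 296*(-48)))/(24717 - 24382))/(-34275) = -40814*1/48052 + ((1513 + (-8*(-8000) - 14208))/335)*(-1/34275) = -20407/24026 + ((1513 + (64000 - 14208))*(1/335))*(-1/34275) = -20407/24026 + ((1513 + 49792)*(1/335))*(-1/34275) = -20407/24026 + (51305*(1/335))*(-1/34275) = -20407/24026 + (10261/67)*(-1/34275) = -20407/24026 - 10261/2296425 = -47109675761/55173907050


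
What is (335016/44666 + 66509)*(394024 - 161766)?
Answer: 345022279515290/22333 ≈ 1.5449e+10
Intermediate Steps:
(335016/44666 + 66509)*(394024 - 161766) = (335016*(1/44666) + 66509)*232258 = (167508/22333 + 66509)*232258 = (1485513005/22333)*232258 = 345022279515290/22333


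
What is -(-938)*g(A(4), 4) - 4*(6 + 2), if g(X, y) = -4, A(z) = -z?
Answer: -3784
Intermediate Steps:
-(-938)*g(A(4), 4) - 4*(6 + 2) = -(-938)*(-4) - 4*(6 + 2) = -67*56 - 4*8 = -3752 - 32 = -3784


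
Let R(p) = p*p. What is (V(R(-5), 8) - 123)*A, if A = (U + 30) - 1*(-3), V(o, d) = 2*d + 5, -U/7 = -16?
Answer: -14790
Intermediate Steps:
U = 112 (U = -7*(-16) = 112)
R(p) = p²
V(o, d) = 5 + 2*d
A = 145 (A = (112 + 30) - 1*(-3) = 142 + 3 = 145)
(V(R(-5), 8) - 123)*A = ((5 + 2*8) - 123)*145 = ((5 + 16) - 123)*145 = (21 - 123)*145 = -102*145 = -14790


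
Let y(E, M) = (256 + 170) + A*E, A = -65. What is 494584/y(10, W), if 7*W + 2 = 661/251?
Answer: -61823/28 ≈ -2208.0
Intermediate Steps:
W = 159/1757 (W = -2/7 + (661/251)/7 = -2/7 + (661*(1/251))/7 = -2/7 + (1/7)*(661/251) = -2/7 + 661/1757 = 159/1757 ≈ 0.090495)
y(E, M) = 426 - 65*E (y(E, M) = (256 + 170) - 65*E = 426 - 65*E)
494584/y(10, W) = 494584/(426 - 65*10) = 494584/(426 - 650) = 494584/(-224) = 494584*(-1/224) = -61823/28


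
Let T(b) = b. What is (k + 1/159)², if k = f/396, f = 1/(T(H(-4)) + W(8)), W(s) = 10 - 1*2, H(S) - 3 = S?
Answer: 954529/21584311056 ≈ 4.4223e-5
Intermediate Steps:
H(S) = 3 + S
W(s) = 8 (W(s) = 10 - 2 = 8)
f = ⅐ (f = 1/((3 - 4) + 8) = 1/(-1 + 8) = 1/7 = ⅐ ≈ 0.14286)
k = 1/2772 (k = (⅐)/396 = (⅐)*(1/396) = 1/2772 ≈ 0.00036075)
(k + 1/159)² = (1/2772 + 1/159)² = (977/146916)² = 954529/21584311056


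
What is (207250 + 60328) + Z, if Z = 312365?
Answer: 579943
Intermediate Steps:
(207250 + 60328) + Z = (207250 + 60328) + 312365 = 267578 + 312365 = 579943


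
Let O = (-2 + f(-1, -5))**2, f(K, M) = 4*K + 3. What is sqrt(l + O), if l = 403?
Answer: 2*sqrt(103) ≈ 20.298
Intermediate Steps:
f(K, M) = 3 + 4*K
O = 9 (O = (-2 + (3 + 4*(-1)))**2 = (-2 + (3 - 4))**2 = (-2 - 1)**2 = (-3)**2 = 9)
sqrt(l + O) = sqrt(403 + 9) = sqrt(412) = 2*sqrt(103)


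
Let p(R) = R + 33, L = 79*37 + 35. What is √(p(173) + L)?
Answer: 2*√791 ≈ 56.249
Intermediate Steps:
L = 2958 (L = 2923 + 35 = 2958)
p(R) = 33 + R
√(p(173) + L) = √((33 + 173) + 2958) = √(206 + 2958) = √3164 = 2*√791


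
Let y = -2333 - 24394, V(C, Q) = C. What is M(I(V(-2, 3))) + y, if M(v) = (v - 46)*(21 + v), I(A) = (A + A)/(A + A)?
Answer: -27717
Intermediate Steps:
I(A) = 1 (I(A) = (2*A)/((2*A)) = (2*A)*(1/(2*A)) = 1)
M(v) = (-46 + v)*(21 + v)
y = -26727
M(I(V(-2, 3))) + y = (-966 + 1**2 - 25*1) - 26727 = (-966 + 1 - 25) - 26727 = -990 - 26727 = -27717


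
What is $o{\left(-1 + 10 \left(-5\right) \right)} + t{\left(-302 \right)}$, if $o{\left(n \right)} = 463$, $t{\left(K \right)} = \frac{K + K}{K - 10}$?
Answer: $\frac{36265}{78} \approx 464.94$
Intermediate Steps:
$t{\left(K \right)} = \frac{2 K}{-10 + K}$
$o{\left(-1 + 10 \left(-5\right) \right)} + t{\left(-302 \right)} = 463 + 2 \left(-302\right) \frac{1}{-10 - 302} = 463 + 2 \left(-302\right) \frac{1}{-312} = 463 + 2 \left(-302\right) \left(- \frac{1}{312}\right) = 463 + \frac{151}{78} = \frac{36265}{78}$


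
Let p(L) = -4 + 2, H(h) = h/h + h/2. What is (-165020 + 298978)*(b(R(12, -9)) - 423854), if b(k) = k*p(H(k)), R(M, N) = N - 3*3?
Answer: -56773811644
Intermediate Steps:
R(M, N) = -9 + N (R(M, N) = N - 9 = -9 + N)
H(h) = 1 + h/2 (H(h) = 1 + h*(½) = 1 + h/2)
p(L) = -2
b(k) = -2*k (b(k) = k*(-2) = -2*k)
(-165020 + 298978)*(b(R(12, -9)) - 423854) = (-165020 + 298978)*(-2*(-9 - 9) - 423854) = 133958*(-2*(-18) - 423854) = 133958*(36 - 423854) = 133958*(-423818) = -56773811644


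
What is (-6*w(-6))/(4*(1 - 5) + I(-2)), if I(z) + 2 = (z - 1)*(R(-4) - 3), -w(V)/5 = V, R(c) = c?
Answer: -60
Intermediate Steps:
w(V) = -5*V
I(z) = 5 - 7*z (I(z) = -2 + (z - 1)*(-4 - 3) = -2 + (-1 + z)*(-7) = -2 + (7 - 7*z) = 5 - 7*z)
(-6*w(-6))/(4*(1 - 5) + I(-2)) = (-(-30)*(-6))/(4*(1 - 5) + (5 - 7*(-2))) = (-6*30)/(4*(-4) + (5 + 14)) = -180/(-16 + 19) = -180/3 = -180*⅓ = -60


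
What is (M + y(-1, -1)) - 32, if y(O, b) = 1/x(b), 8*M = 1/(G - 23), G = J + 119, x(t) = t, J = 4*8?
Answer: -33791/1024 ≈ -32.999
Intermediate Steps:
J = 32
G = 151 (G = 32 + 119 = 151)
M = 1/1024 (M = 1/(8*(151 - 23)) = (⅛)/128 = (⅛)*(1/128) = 1/1024 ≈ 0.00097656)
y(O, b) = 1/b
(M + y(-1, -1)) - 32 = (1/1024 + 1/(-1)) - 32 = (1/1024 - 1) - 32 = -1023/1024 - 32 = -33791/1024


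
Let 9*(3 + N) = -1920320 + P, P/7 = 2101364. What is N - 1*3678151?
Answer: -6771386/3 ≈ -2.2571e+6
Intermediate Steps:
P = 14709548 (P = 7*2101364 = 14709548)
N = 4263067/3 (N = -3 + (-1920320 + 14709548)/9 = -3 + (⅑)*12789228 = -3 + 4263076/3 = 4263067/3 ≈ 1.4210e+6)
N - 1*3678151 = 4263067/3 - 1*3678151 = 4263067/3 - 3678151 = -6771386/3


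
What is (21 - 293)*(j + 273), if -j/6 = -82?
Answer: -208080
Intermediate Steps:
j = 492 (j = -6*(-82) = 492)
(21 - 293)*(j + 273) = (21 - 293)*(492 + 273) = -272*765 = -208080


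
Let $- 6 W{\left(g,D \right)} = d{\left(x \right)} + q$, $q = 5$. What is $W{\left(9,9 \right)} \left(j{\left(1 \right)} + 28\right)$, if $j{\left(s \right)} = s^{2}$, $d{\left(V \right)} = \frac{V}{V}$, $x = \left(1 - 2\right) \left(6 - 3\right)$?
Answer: $-29$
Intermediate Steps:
$x = -3$ ($x = \left(-1\right) 3 = -3$)
$d{\left(V \right)} = 1$
$W{\left(g,D \right)} = -1$ ($W{\left(g,D \right)} = - \frac{1 + 5}{6} = \left(- \frac{1}{6}\right) 6 = -1$)
$W{\left(9,9 \right)} \left(j{\left(1 \right)} + 28\right) = - (1^{2} + 28) = - (1 + 28) = \left(-1\right) 29 = -29$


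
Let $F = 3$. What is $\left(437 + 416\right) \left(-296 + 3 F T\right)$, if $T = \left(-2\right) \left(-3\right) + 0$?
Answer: $-206426$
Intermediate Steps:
$T = 6$ ($T = 6 + 0 = 6$)
$\left(437 + 416\right) \left(-296 + 3 F T\right) = \left(437 + 416\right) \left(-296 + 3 \cdot 3 \cdot 6\right) = 853 \left(-296 + 9 \cdot 6\right) = 853 \left(-296 + 54\right) = 853 \left(-242\right) = -206426$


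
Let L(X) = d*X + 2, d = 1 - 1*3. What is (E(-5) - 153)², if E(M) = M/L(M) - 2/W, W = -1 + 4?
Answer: 3418801/144 ≈ 23742.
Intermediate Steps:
d = -2 (d = 1 - 3 = -2)
W = 3
L(X) = 2 - 2*X (L(X) = -2*X + 2 = 2 - 2*X)
E(M) = -⅔ + M/(2 - 2*M) (E(M) = M/(2 - 2*M) - 2/3 = M/(2 - 2*M) - 2*⅓ = M/(2 - 2*M) - ⅔ = -⅔ + M/(2 - 2*M))
(E(-5) - 153)² = ((-4 + 7*(-5))/(6*(1 - 1*(-5))) - 153)² = ((-4 - 35)/(6*(1 + 5)) - 153)² = ((⅙)*(-39)/6 - 153)² = ((⅙)*(⅙)*(-39) - 153)² = (-13/12 - 153)² = (-1849/12)² = 3418801/144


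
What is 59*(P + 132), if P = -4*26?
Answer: 1652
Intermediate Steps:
P = -104
59*(P + 132) = 59*(-104 + 132) = 59*28 = 1652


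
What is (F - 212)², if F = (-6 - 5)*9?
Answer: 96721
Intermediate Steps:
F = -99 (F = -11*9 = -99)
(F - 212)² = (-99 - 212)² = (-311)² = 96721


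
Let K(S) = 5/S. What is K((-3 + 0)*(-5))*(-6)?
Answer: -2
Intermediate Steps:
K((-3 + 0)*(-5))*(-6) = (5/(((-3 + 0)*(-5))))*(-6) = (5/((-3*(-5))))*(-6) = (5/15)*(-6) = (5*(1/15))*(-6) = (⅓)*(-6) = -2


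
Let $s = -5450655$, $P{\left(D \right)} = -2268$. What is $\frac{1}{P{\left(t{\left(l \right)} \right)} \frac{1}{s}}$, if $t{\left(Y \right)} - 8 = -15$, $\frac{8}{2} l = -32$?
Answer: $\frac{259555}{108} \approx 2403.3$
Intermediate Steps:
$l = -8$ ($l = \frac{1}{4} \left(-32\right) = -8$)
$t{\left(Y \right)} = -7$ ($t{\left(Y \right)} = 8 - 15 = -7$)
$\frac{1}{P{\left(t{\left(l \right)} \right)} \frac{1}{s}} = \frac{1}{\left(-2268\right) \frac{1}{-5450655}} = \frac{1}{\left(-2268\right) \left(- \frac{1}{5450655}\right)} = \frac{1}{\frac{108}{259555}} = \frac{259555}{108}$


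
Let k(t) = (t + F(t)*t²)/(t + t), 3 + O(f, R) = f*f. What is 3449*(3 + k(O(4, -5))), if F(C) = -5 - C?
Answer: -782923/2 ≈ -3.9146e+5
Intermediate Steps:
O(f, R) = -3 + f² (O(f, R) = -3 + f*f = -3 + f²)
k(t) = (t + t²*(-5 - t))/(2*t) (k(t) = (t + (-5 - t)*t²)/(t + t) = (t + t²*(-5 - t))/((2*t)) = (t + t²*(-5 - t))*(1/(2*t)) = (t + t²*(-5 - t))/(2*t))
3449*(3 + k(O(4, -5))) = 3449*(3 + (½ - (-3 + 4²)*(5 + (-3 + 4²))/2)) = 3449*(3 + (½ - (-3 + 16)*(5 + (-3 + 16))/2)) = 3449*(3 + (½ - ½*13*(5 + 13))) = 3449*(3 + (½ - ½*13*18)) = 3449*(3 + (½ - 117)) = 3449*(3 - 233/2) = 3449*(-227/2) = -782923/2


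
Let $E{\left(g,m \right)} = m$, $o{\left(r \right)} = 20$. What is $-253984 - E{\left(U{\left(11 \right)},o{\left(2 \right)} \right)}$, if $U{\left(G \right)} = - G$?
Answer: $-254004$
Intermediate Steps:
$-253984 - E{\left(U{\left(11 \right)},o{\left(2 \right)} \right)} = -253984 - 20 = -254004$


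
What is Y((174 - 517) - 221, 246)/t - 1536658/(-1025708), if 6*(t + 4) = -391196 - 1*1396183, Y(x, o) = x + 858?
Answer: 457469628377/305558926054 ≈ 1.4972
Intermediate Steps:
Y(x, o) = 858 + x
t = -595801/2 (t = -4 + (-391196 - 1*1396183)/6 = -4 + (-391196 - 1396183)/6 = -4 + (1/6)*(-1787379) = -4 - 595793/2 = -595801/2 ≈ -2.9790e+5)
Y((174 - 517) - 221, 246)/t - 1536658/(-1025708) = (858 + ((174 - 517) - 221))/(-595801/2) - 1536658/(-1025708) = (858 + (-343 - 221))*(-2/595801) - 1536658*(-1/1025708) = (858 - 564)*(-2/595801) + 768329/512854 = 294*(-2/595801) + 768329/512854 = -588/595801 + 768329/512854 = 457469628377/305558926054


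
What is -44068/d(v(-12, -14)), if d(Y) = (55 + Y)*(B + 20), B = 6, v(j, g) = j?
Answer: -22034/559 ≈ -39.417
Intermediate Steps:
d(Y) = 1430 + 26*Y (d(Y) = (55 + Y)*(6 + 20) = (55 + Y)*26 = 1430 + 26*Y)
-44068/d(v(-12, -14)) = -44068/(1430 + 26*(-12)) = -44068/(1430 - 312) = -44068/1118 = -44068*1/1118 = -22034/559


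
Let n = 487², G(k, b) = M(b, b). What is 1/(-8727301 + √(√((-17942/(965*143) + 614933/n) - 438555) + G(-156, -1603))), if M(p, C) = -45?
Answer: 67203565/(-586505740028065 + √67203565*√(-3024160425 + 2*I*√495160805383733307390)) ≈ -1.1458e-7 - 2.4716e-13*I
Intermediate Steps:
G(k, b) = -45
n = 237169
1/(-8727301 + √(√((-17942/(965*143) + 614933/n) - 438555) + G(-156, -1603))) = 1/(-8727301 + √(√((-17942/(965*143) + 614933/237169) - 438555) - 45)) = 1/(-8727301 + √(√((-17942/137995 + 614933*(1/237169)) - 438555) - 45)) = 1/(-8727301 + √(√((-17942*1/137995 + 614933/237169) - 438555) - 45)) = 1/(-8727301 + √(√((-17942/137995 + 614933/237169) - 438555) - 45)) = 1/(-8727301 + √(√(80602393137/32728136155 - 438555) - 45)) = 1/(-8727301 + √(√(-14353007149062888/32728136155) - 45)) = 1/(-8727301 + √(2*I*√495160805383733307390/67203565 - 45)) = 1/(-8727301 + √(-45 + 2*I*√495160805383733307390/67203565))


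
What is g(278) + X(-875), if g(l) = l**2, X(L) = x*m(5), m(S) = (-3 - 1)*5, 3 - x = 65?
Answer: 78524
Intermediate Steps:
x = -62 (x = 3 - 1*65 = 3 - 65 = -62)
m(S) = -20 (m(S) = -4*5 = -20)
X(L) = 1240 (X(L) = -62*(-20) = 1240)
g(278) + X(-875) = 278**2 + 1240 = 77284 + 1240 = 78524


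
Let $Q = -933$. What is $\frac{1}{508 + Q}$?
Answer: $- \frac{1}{425} \approx -0.0023529$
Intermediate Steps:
$\frac{1}{508 + Q} = \frac{1}{508 - 933} = \frac{1}{-425} = - \frac{1}{425}$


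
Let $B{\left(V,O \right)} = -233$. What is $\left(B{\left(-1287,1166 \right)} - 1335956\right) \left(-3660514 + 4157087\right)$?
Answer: $-663515380297$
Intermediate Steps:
$\left(B{\left(-1287,1166 \right)} - 1335956\right) \left(-3660514 + 4157087\right) = \left(-233 - 1335956\right) \left(-3660514 + 4157087\right) = \left(-1336189\right) 496573 = -663515380297$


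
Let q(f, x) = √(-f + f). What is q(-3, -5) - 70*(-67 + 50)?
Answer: 1190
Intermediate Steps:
q(f, x) = 0 (q(f, x) = √0 = 0)
q(-3, -5) - 70*(-67 + 50) = 0 - 70*(-67 + 50) = 0 - 70*(-17) = 0 + 1190 = 1190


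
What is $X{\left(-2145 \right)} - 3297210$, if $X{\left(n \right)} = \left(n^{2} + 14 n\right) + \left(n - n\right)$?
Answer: $1273785$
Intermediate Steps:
$X{\left(n \right)} = n^{2} + 14 n$ ($X{\left(n \right)} = \left(n^{2} + 14 n\right) + 0 = n^{2} + 14 n$)
$X{\left(-2145 \right)} - 3297210 = - 2145 \left(14 - 2145\right) - 3297210 = \left(-2145\right) \left(-2131\right) - 3297210 = 4570995 - 3297210 = 1273785$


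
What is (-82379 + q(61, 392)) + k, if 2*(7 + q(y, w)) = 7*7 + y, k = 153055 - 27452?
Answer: 43272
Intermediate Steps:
k = 125603
q(y, w) = 35/2 + y/2 (q(y, w) = -7 + (7*7 + y)/2 = -7 + (49 + y)/2 = -7 + (49/2 + y/2) = 35/2 + y/2)
(-82379 + q(61, 392)) + k = (-82379 + (35/2 + (1/2)*61)) + 125603 = (-82379 + (35/2 + 61/2)) + 125603 = (-82379 + 48) + 125603 = -82331 + 125603 = 43272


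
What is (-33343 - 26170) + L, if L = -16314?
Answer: -75827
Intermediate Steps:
(-33343 - 26170) + L = (-33343 - 26170) - 16314 = -59513 - 16314 = -75827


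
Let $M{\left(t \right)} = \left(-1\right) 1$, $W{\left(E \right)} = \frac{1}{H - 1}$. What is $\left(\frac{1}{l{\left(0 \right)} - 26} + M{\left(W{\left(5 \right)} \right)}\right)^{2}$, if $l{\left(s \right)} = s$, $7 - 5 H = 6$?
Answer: $\frac{729}{676} \approx 1.0784$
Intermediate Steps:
$H = \frac{1}{5}$ ($H = \frac{7}{5} - \frac{6}{5} = \frac{1}{5} \approx 0.2$)
$W{\left(E \right)} = - \frac{5}{4}$ ($W{\left(E \right)} = \frac{1}{\frac{1}{5} - 1} = \frac{1}{- \frac{4}{5}} = - \frac{5}{4}$)
$M{\left(t \right)} = -1$
$\left(\frac{1}{l{\left(0 \right)} - 26} + M{\left(W{\left(5 \right)} \right)}\right)^{2} = \left(\frac{1}{0 - 26} - 1\right)^{2} = \left(\frac{1}{-26} - 1\right)^{2} = \left(- \frac{1}{26} - 1\right)^{2} = \left(- \frac{27}{26}\right)^{2} = \frac{729}{676}$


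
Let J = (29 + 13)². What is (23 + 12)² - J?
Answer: -539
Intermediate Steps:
J = 1764 (J = 42² = 1764)
(23 + 12)² - J = (23 + 12)² - 1*1764 = 35² - 1764 = 1225 - 1764 = -539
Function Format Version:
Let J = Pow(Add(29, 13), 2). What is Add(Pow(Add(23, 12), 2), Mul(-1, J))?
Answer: -539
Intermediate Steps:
J = 1764 (J = Pow(42, 2) = 1764)
Add(Pow(Add(23, 12), 2), Mul(-1, J)) = Add(Pow(Add(23, 12), 2), Mul(-1, 1764)) = Add(Pow(35, 2), -1764) = Add(1225, -1764) = -539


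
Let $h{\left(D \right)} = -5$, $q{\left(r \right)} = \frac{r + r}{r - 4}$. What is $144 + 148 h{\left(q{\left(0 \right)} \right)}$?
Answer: $-596$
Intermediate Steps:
$q{\left(r \right)} = \frac{2 r}{-4 + r}$
$144 + 148 h{\left(q{\left(0 \right)} \right)} = 144 + 148 \left(-5\right) = 144 - 740 = -596$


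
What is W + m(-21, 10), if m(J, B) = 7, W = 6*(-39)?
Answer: -227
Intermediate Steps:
W = -234
W + m(-21, 10) = -234 + 7 = -227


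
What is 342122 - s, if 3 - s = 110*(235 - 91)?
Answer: 357959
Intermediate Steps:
s = -15837 (s = 3 - 110*(235 - 91) = 3 - 110*144 = 3 - 1*15840 = 3 - 15840 = -15837)
342122 - s = 342122 - 1*(-15837) = 342122 + 15837 = 357959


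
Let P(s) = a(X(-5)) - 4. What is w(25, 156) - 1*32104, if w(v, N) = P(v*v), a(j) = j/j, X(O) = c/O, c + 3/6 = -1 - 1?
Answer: -32107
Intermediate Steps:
c = -5/2 (c = -½ + (-1 - 1) = -½ - 2 = -5/2 ≈ -2.5000)
X(O) = -5/(2*O)
a(j) = 1
P(s) = -3 (P(s) = 1 - 4 = -3)
w(v, N) = -3
w(25, 156) - 1*32104 = -3 - 1*32104 = -3 - 32104 = -32107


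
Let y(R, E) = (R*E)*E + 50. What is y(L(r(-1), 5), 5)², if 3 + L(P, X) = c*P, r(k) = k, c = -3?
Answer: 2500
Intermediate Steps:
L(P, X) = -3 - 3*P
y(R, E) = 50 + R*E² (y(R, E) = (E*R)*E + 50 = R*E² + 50 = 50 + R*E²)
y(L(r(-1), 5), 5)² = (50 + (-3 - 3*(-1))*5²)² = (50 + (-3 + 3)*25)² = (50 + 0*25)² = (50 + 0)² = 50² = 2500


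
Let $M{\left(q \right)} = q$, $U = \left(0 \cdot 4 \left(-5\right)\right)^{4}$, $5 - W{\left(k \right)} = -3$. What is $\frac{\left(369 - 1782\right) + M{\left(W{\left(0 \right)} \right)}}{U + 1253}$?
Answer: $- \frac{1405}{1253} \approx -1.1213$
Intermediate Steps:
$W{\left(k \right)} = 8$ ($W{\left(k \right)} = 5 - -3 = 5 + 3 = 8$)
$U = 0$ ($U = \left(0 \left(-5\right)\right)^{4} = 0^{4} = 0$)
$\frac{\left(369 - 1782\right) + M{\left(W{\left(0 \right)} \right)}}{U + 1253} = \frac{\left(369 - 1782\right) + 8}{0 + 1253} = \frac{\left(369 - 1782\right) + 8}{1253} = \left(-1413 + 8\right) \frac{1}{1253} = \left(-1405\right) \frac{1}{1253} = - \frac{1405}{1253}$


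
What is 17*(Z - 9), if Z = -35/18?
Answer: -3349/18 ≈ -186.06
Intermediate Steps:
Z = -35/18 (Z = -35*1/18 = -35/18 ≈ -1.9444)
17*(Z - 9) = 17*(-35/18 - 9) = 17*(-197/18) = -3349/18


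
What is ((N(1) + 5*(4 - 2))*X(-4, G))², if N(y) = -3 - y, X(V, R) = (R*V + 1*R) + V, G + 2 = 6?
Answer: 9216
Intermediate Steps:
G = 4 (G = -2 + 6 = 4)
X(V, R) = R + V + R*V (X(V, R) = (R*V + R) + V = (R + R*V) + V = R + V + R*V)
((N(1) + 5*(4 - 2))*X(-4, G))² = (((-3 - 1*1) + 5*(4 - 2))*(4 - 4 + 4*(-4)))² = (((-3 - 1) + 5*2)*(4 - 4 - 16))² = ((-4 + 10)*(-16))² = (6*(-16))² = (-96)² = 9216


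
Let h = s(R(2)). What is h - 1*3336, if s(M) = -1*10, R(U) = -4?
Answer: -3346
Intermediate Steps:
s(M) = -10
h = -10
h - 1*3336 = -10 - 1*3336 = -10 - 3336 = -3346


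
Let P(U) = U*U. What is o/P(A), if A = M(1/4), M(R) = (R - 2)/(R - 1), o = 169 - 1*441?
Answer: -2448/49 ≈ -49.959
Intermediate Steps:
o = -272 (o = 169 - 441 = -272)
M(R) = (-2 + R)/(-1 + R)
A = 7/3 (A = (-2 + 1/4)/(-1 + 1/4) = (-2 + ¼)/(-1 + ¼) = -7/4/(-¾) = -4/3*(-7/4) = 7/3 ≈ 2.3333)
P(U) = U²
o/P(A) = -272/((7/3)²) = -272/49/9 = -272*9/49 = -2448/49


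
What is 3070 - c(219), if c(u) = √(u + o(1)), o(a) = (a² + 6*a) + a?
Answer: 3070 - √227 ≈ 3054.9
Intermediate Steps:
o(a) = a² + 7*a
c(u) = √(8 + u) (c(u) = √(u + 1*(7 + 1)) = √(u + 1*8) = √(u + 8) = √(8 + u))
3070 - c(219) = 3070 - √(8 + 219) = 3070 - √227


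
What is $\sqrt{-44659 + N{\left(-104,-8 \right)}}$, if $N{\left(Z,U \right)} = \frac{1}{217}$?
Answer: $\frac{9 i \sqrt{25962314}}{217} \approx 211.33 i$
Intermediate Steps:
$N{\left(Z,U \right)} = \frac{1}{217}$
$\sqrt{-44659 + N{\left(-104,-8 \right)}} = \sqrt{-44659 + \frac{1}{217}} = \sqrt{- \frac{9691002}{217}} = \frac{9 i \sqrt{25962314}}{217}$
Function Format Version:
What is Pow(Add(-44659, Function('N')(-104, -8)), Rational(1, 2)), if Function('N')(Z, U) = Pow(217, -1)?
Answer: Mul(Rational(9, 217), I, Pow(25962314, Rational(1, 2))) ≈ Mul(211.33, I)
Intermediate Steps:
Function('N')(Z, U) = Rational(1, 217)
Pow(Add(-44659, Function('N')(-104, -8)), Rational(1, 2)) = Pow(Add(-44659, Rational(1, 217)), Rational(1, 2)) = Pow(Rational(-9691002, 217), Rational(1, 2)) = Mul(Rational(9, 217), I, Pow(25962314, Rational(1, 2)))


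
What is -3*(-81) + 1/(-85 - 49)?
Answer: 32561/134 ≈ 242.99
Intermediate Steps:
-3*(-81) + 1/(-85 - 49) = 243 + 1/(-134) = 243 - 1/134 = 32561/134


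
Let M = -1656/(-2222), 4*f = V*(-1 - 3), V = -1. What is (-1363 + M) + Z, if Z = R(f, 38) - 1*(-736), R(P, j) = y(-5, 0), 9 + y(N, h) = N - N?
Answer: -705768/1111 ≈ -635.25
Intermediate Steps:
y(N, h) = -9 (y(N, h) = -9 + (N - N) = -9 + 0 = -9)
f = 1 (f = (-(-1 - 3))/4 = (-1*(-4))/4 = (¼)*4 = 1)
R(P, j) = -9
Z = 727 (Z = -9 - 1*(-736) = -9 + 736 = 727)
M = 828/1111 (M = -1656*(-1/2222) = 828/1111 ≈ 0.74527)
(-1363 + M) + Z = (-1363 + 828/1111) + 727 = -1513465/1111 + 727 = -705768/1111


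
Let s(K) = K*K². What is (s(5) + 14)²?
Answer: 19321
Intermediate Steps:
s(K) = K³
(s(5) + 14)² = (5³ + 14)² = (125 + 14)² = 139² = 19321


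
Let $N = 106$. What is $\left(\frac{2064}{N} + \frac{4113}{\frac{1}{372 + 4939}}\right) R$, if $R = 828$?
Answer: $\frac{958609225908}{53} \approx 1.8087 \cdot 10^{10}$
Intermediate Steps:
$\left(\frac{2064}{N} + \frac{4113}{\frac{1}{372 + 4939}}\right) R = \left(\frac{2064}{106} + \frac{4113}{\frac{1}{372 + 4939}}\right) 828 = \left(2064 \cdot \frac{1}{106} + \frac{4113}{\frac{1}{5311}}\right) 828 = \left(\frac{1032}{53} + 4113 \frac{1}{\frac{1}{5311}}\right) 828 = \left(\frac{1032}{53} + 4113 \cdot 5311\right) 828 = \left(\frac{1032}{53} + 21844143\right) 828 = \frac{1157740611}{53} \cdot 828 = \frac{958609225908}{53}$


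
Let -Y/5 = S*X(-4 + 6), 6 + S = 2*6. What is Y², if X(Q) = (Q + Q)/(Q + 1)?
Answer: 1600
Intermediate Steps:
X(Q) = 2*Q/(1 + Q) (X(Q) = (2*Q)/(1 + Q) = 2*Q/(1 + Q))
S = 6 (S = -6 + 2*6 = -6 + 12 = 6)
Y = -40 (Y = -30*2*(-4 + 6)/(1 + (-4 + 6)) = -30*2*2/(1 + 2) = -30*2*2/3 = -30*2*2*(⅓) = -30*4/3 = -5*8 = -40)
Y² = (-40)² = 1600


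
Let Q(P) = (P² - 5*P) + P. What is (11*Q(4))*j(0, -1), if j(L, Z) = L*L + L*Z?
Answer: 0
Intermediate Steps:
j(L, Z) = L² + L*Z
Q(P) = P² - 4*P
(11*Q(4))*j(0, -1) = (11*(4*(-4 + 4)))*(0*(0 - 1)) = (11*(4*0))*(0*(-1)) = (11*0)*0 = 0*0 = 0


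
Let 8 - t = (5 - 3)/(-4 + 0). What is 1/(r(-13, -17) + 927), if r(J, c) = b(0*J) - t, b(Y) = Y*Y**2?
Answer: 2/1837 ≈ 0.0010887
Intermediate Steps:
b(Y) = Y**3
t = 17/2 (t = 8 - (5 - 3)/(-4 + 0) = 8 - 2/(-4) = 8 - 2*(-1)/4 = 8 - 1*(-1/2) = 8 + 1/2 = 17/2 ≈ 8.5000)
r(J, c) = -17/2 (r(J, c) = (0*J)**3 - 1*17/2 = 0**3 - 17/2 = 0 - 17/2 = -17/2)
1/(r(-13, -17) + 927) = 1/(-17/2 + 927) = 1/(1837/2) = 2/1837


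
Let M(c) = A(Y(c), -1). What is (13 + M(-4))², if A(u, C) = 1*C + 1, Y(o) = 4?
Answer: 169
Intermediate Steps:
A(u, C) = 1 + C (A(u, C) = C + 1 = 1 + C)
M(c) = 0 (M(c) = 1 - 1 = 0)
(13 + M(-4))² = (13 + 0)² = 13² = 169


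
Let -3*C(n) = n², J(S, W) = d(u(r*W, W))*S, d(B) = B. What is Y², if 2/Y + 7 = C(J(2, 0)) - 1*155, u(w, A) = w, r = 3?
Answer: 1/6561 ≈ 0.00015242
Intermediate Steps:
J(S, W) = 3*S*W (J(S, W) = (3*W)*S = 3*S*W)
C(n) = -n²/3
Y = -1/81 (Y = 2/(-7 + (-(3*2*0)²/3 - 1*155)) = 2/(-7 + (-⅓*0² - 155)) = 2/(-7 + (-⅓*0 - 155)) = 2/(-7 + (0 - 155)) = 2/(-7 - 155) = 2/(-162) = 2*(-1/162) = -1/81 ≈ -0.012346)
Y² = (-1/81)² = 1/6561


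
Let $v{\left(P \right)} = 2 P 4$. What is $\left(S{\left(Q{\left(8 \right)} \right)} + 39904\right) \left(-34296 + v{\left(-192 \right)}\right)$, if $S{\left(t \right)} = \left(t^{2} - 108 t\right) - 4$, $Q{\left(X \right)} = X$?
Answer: $-1401031200$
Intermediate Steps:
$v{\left(P \right)} = 8 P$
$S{\left(t \right)} = -4 + t^{2} - 108 t$
$\left(S{\left(Q{\left(8 \right)} \right)} + 39904\right) \left(-34296 + v{\left(-192 \right)}\right) = \left(\left(-4 + 8^{2} - 864\right) + 39904\right) \left(-34296 + 8 \left(-192\right)\right) = \left(\left(-4 + 64 - 864\right) + 39904\right) \left(-34296 - 1536\right) = \left(-804 + 39904\right) \left(-35832\right) = 39100 \left(-35832\right) = -1401031200$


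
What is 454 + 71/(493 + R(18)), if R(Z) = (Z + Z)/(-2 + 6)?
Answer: 227979/502 ≈ 454.14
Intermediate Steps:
R(Z) = Z/2 (R(Z) = (2*Z)/4 = (2*Z)*(¼) = Z/2)
454 + 71/(493 + R(18)) = 454 + 71/(493 + (½)*18) = 454 + 71/(493 + 9) = 454 + 71/502 = 227979/502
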